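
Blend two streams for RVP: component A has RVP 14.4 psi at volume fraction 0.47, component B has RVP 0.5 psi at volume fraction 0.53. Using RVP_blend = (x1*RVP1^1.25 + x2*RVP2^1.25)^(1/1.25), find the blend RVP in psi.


Chevron index: RVP_blend = (sum xi*RVPi^1.25)^(1/1.25)
RVP^1.25 terms: 0.47 * 14.4^1.25 + 0.53 * 0.5^1.25 = 13.407
RVP_blend = 13.407^(1/1.25) = 7.977

7.977 psi


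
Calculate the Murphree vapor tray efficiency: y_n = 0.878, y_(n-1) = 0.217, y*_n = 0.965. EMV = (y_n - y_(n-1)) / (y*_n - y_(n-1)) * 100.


Murphree vapor efficiency: EMV = (y_n - y_(n-1)) / (y*_n - y_(n-1)) * 100
EMV = (0.878 - 0.217) / (0.965 - 0.217) * 100 = 0.661 / 0.748 * 100 = 88.37

88.37 %


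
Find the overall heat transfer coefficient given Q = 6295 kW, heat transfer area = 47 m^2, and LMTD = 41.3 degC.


From Q = U*A*LMTD, U = Q / (A * LMTD)
U = 6295 / (47 * 41.3) = 6295 / 1941.1 = 3.243

3.243 kW/(m^2*K)


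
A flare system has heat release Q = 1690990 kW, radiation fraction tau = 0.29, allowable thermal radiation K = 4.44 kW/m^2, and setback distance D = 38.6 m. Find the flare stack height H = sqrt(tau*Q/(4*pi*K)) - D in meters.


tau*Q/(4*pi*K) = 0.29 * 1690990 / (4 * pi * 4.44) = 8789.14
sqrt(8789.14) = 93.7504
H = 93.7504 - 38.6 = 55.15

55.15 m


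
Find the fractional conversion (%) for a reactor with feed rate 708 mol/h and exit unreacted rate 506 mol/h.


X = (F_in - F_out) / F_in * 100
Moles reacted = 708 - 506 = 202
X = 202 / 708 * 100
= 0.2853 * 100
= 28.53 %

28.53 %


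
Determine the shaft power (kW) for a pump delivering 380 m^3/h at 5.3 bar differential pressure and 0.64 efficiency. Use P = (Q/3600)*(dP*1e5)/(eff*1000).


Q = 380 / 3600 = 0.105556 m^3/s
P = 0.105556 * (5.3 * 1e5) / 0.64 / 1000 = 87.41

87.41 kW


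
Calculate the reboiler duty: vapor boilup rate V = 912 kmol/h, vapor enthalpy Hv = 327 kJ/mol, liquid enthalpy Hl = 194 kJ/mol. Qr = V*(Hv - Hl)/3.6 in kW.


Qr = 912 * (327 - 194) / 3.6 = 912 * 133 / 3.6 = 33690

33690 kW


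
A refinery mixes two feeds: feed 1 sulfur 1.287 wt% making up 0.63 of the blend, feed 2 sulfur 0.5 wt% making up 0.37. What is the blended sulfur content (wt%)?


Linear sulfur blending: S_blend = x1*S1 + x2*S2
Contribution 1: 0.63 * 1.287 = 0.81081 wt%
Contribution 2: 0.37 * 0.5 = 0.185 wt%
S_blend = 0.81081 + 0.185 = 0.99581

0.99581 wt%


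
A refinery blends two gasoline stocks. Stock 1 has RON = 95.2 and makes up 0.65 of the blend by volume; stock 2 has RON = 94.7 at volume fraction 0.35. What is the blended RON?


Linear blending: RON_blend = sum(vi * RONi)
Contribution 1: 0.65 * 95.2 = 61.88
Contribution 2: 0.35 * 94.7 = 33.145
RON_blend = 61.88 + 33.145 = 95.025

95.025


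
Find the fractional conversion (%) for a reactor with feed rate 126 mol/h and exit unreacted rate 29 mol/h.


X = (F_in - F_out) / F_in * 100
Moles reacted = 126 - 29 = 97
X = 97 / 126 * 100
= 0.7698 * 100
= 76.98 %

76.98 %


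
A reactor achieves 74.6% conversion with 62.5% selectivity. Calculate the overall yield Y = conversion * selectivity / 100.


Overall yield = conversion (%) * selectivity (%) / 100
Conversion = 74.6%, Selectivity = 62.5%
Y = 74.6 * 62.5 / 100
= 46.625 %

46.625 %


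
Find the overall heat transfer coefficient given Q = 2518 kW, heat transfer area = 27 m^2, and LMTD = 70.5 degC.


From Q = U*A*LMTD, U = Q / (A * LMTD)
U = 2518 / (27 * 70.5) = 2518 / 1903.5 = 1.323

1.323 kW/(m^2*K)


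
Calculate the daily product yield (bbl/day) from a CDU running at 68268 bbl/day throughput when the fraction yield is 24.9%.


Crude throughput = 68268 bbl/day
Fraction yield = 24.9%
yield = throughput * fraction / 100
yield = 68268 * 24.9 / 100 = 16998.732

16998.732 bbl/day


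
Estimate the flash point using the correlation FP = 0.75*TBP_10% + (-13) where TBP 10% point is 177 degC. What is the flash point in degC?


FP = 0.75 * 177 + (-13) = 119.75

119.75 degC


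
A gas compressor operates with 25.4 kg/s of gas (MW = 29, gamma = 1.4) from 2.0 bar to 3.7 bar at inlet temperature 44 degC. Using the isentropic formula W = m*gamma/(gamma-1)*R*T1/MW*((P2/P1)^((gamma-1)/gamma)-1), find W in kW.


Isentropic work: W = m*(gamma/(gamma-1))*(R*T1/MW)*((P2/P1)^((gamma-1)/gamma) - 1)
T1 = 44 + 273.15 = 317.15 K
Pressure ratio = 3.7 / 2.0 = 1.85
Exponent = (1.4 - 1)/1.4 = 0.285714
(P2/P1)^exp - 1 = 1.85^0.285714 - 1 = 0.19216
W = 25.4 * 1.4 / 0.4 * 8.314 * 317.15 / 29 * 0.19216 = 1553

1553 kW


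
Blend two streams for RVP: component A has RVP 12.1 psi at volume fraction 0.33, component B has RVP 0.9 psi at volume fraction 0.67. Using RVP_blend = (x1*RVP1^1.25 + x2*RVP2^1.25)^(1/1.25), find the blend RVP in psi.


Chevron index: RVP_blend = (sum xi*RVPi^1.25)^(1/1.25)
RVP^1.25 terms: 0.33 * 12.1^1.25 + 0.67 * 0.9^1.25 = 8.03457
RVP_blend = 8.03457^(1/1.25) = 5.296

5.296 psi


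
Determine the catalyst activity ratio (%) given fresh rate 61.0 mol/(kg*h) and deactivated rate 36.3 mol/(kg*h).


Activity (%) = (rate_used / rate_fresh) * 100
rate_used = 36.3, rate_fresh = 61.0
= (36.3 / 61.0) * 100
= 0.5951 * 100 = 59.51

59.51 %


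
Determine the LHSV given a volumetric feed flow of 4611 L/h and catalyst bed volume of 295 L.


LHSV = volumetric feed rate / catalyst volume
= 4611 L/h / 295 L
= 15.63 h^-1

15.63 h^-1


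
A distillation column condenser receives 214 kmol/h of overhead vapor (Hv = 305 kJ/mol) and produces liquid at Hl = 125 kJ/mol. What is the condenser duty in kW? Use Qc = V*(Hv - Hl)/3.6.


Qc = 214 * (305 - 125) / 3.6 = 214 * 180 / 3.6 = 10700

10700 kW


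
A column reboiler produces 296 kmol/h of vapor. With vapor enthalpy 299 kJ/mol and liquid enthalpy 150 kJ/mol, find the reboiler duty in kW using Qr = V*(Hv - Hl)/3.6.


Qr = 296 * (299 - 150) / 3.6 = 296 * 149 / 3.6 = 12250

12250 kW


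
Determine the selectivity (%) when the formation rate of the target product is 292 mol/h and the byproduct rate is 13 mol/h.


Selectivity = desired / (desired + undesired) * 100
Total products = 292 + 13 = 305 mol/h
S = 292 / 305 * 100
= 0.9574 * 100
= 95.74 %

95.74 %


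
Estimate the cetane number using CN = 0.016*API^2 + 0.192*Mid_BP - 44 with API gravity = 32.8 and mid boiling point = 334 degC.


CN = 0.016 * 32.8^2 + 0.192 * 334 - 44
CN = 17.21344 + 64.128 - 44 = 37.34144

37.34144


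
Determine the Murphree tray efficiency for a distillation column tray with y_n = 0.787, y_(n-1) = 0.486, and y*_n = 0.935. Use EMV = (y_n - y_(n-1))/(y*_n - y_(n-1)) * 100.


Murphree vapor efficiency: EMV = (y_n - y_(n-1)) / (y*_n - y_(n-1)) * 100
EMV = (0.787 - 0.486) / (0.935 - 0.486) * 100 = 0.301 / 0.449 * 100 = 67.04

67.04 %


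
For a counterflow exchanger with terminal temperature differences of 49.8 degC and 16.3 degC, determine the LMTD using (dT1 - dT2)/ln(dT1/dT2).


LMTD = (dT1 - dT2) / ln(dT1/dT2)
= (49.8 - 16.3) / ln(49.8 / 16.3) = 33.5 / 1.11685 = 30.00

30.00 degC


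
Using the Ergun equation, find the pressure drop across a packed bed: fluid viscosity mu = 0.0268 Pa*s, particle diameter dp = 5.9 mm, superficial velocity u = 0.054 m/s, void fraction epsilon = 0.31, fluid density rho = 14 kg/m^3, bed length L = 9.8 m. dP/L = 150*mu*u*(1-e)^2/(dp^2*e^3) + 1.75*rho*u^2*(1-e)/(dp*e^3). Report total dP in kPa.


dp = 5.9 mm = 0.0059 m
Viscous term = 150*0.0268*0.054*(1-0.31)^2 / (0.0059^2*0.31^3) = 99661.8
Inertial term = 1.75*14*0.054^2*(1-0.31) / (0.0059*0.31^3) = 280.457
dP/L = 99661.8 + 280.457 = 99942.3 Pa/m
dP = 99942.3 * 9.8 / 1000 = 979.4 kPa

979.4 kPa


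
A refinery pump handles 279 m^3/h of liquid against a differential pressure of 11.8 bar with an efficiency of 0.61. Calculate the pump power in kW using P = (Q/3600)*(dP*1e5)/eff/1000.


Q = 279 / 3600 = 0.0775 m^3/s
P = 0.0775 * (11.8 * 1e5) / 0.61 / 1000 = 149.9

149.9 kW


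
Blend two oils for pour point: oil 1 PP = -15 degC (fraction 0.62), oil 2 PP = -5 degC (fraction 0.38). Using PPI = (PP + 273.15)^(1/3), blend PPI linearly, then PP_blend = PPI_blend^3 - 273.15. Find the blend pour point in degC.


PPI_1 = (-15 + 273.15)^(1/3) = 6.36733
PPI_2 = (-5 + 273.15)^(1/3) = 6.448508
PPI_blend = 0.62 * 6.36733 + 0.38 * 6.448508 = 6.398178
PP_blend = 6.398178^3 - 273.15 = 261.9202 - 273.15 = -11.23

-11.23 degC


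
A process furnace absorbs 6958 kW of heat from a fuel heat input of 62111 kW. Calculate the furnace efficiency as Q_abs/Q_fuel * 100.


Furnace efficiency = Q_absorbed / Q_fuel * 100
= 6958 / 62111 * 100 = 11.20

11.20 %


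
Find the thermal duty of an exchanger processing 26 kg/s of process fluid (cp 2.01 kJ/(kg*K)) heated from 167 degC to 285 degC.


Q = m_dot * cp * delta_T
delta_T = 285 - 167 = 118 K
Q = 26 * 2.01 * 118
= 52.26 * 118
= 6166.68 kW

6166.68 kW


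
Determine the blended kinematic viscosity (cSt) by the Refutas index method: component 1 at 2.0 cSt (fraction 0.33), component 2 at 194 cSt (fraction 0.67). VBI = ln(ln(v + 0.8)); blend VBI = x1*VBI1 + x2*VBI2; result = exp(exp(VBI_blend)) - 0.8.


Refutas method: VBN_i = 14.534*ln(ln(visc_i + 0.8)) + 10.975, blended linearly by mass fraction; since VBN is linear in VBI_i = ln(ln(visc_i + 0.8)) and the fractions sum to 1, blend VBI directly: visc = exp(exp(VBI_blend)) - 0.8
VBI_1 = ln(ln(2.0 + 0.8)) = 0.0291892
VBI_2 = ln(ln(194 + 0.8)) = 1.6624
VBI_blend = 0.33 * 0.0291892 + 0.67 * 1.6624 = 1.12344
visc_blend = exp(exp(1.12344)) - 0.8 = 20.86

20.86 cSt


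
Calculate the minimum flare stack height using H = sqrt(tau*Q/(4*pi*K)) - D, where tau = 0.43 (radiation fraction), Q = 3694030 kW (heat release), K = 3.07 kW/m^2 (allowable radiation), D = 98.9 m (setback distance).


tau*Q/(4*pi*K) = 0.43 * 3694030 / (4 * pi * 3.07) = 41173.8
sqrt(41173.8) = 202.913
H = 202.913 - 98.9 = 104.0

104.0 m


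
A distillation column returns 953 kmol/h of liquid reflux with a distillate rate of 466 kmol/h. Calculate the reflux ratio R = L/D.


Reflux ratio definition: R = L / D (liquid returned / distillate withdrawn)
L = 953 kmol/h, D = 466 kmol/h
R = 953 / 466 = 2.045

2.045


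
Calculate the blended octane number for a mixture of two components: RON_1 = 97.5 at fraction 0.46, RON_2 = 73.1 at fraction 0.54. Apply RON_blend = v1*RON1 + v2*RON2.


Linear blending: RON_blend = sum(vi * RONi)
Contribution 1: 0.46 * 97.5 = 44.85
Contribution 2: 0.54 * 73.1 = 39.474
RON_blend = 44.85 + 39.474 = 84.324

84.324


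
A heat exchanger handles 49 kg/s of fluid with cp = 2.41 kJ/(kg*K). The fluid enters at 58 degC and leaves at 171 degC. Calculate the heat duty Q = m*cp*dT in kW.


Q = m_dot * cp * delta_T
delta_T = 171 - 58 = 113 K
Q = 49 * 2.41 * 113
= 118.09 * 113
= 13344.17 kW

13344.17 kW


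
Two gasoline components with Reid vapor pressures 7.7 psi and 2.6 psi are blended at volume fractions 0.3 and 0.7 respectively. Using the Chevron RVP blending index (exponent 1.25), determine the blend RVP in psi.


Chevron index: RVP_blend = (sum xi*RVPi^1.25)^(1/1.25)
RVP^1.25 terms: 0.3 * 7.7^1.25 + 0.7 * 2.6^1.25 = 6.15908
RVP_blend = 6.15908^(1/1.25) = 4.282

4.282 psi


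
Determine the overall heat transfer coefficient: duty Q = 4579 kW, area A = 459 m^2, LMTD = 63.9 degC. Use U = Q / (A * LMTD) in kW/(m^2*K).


From Q = U*A*LMTD, U = Q / (A * LMTD)
U = 4579 / (459 * 63.9) = 4579 / 29330.1 = 0.1561

0.1561 kW/(m^2*K)


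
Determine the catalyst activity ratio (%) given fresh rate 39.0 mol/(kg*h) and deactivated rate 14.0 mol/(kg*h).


Activity (%) = (rate_used / rate_fresh) * 100
rate_used = 14.0, rate_fresh = 39.0
= (14.0 / 39.0) * 100
= 0.3590 * 100 = 35.90

35.90 %


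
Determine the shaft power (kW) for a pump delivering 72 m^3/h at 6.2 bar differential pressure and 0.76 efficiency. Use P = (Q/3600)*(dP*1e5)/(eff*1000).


Q = 72 / 3600 = 0.02 m^3/s
P = 0.02 * (6.2 * 1e5) / 0.76 / 1000 = 16.32

16.32 kW


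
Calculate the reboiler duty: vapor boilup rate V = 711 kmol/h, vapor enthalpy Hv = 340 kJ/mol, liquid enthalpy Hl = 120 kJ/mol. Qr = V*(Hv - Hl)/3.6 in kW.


Qr = 711 * (340 - 120) / 3.6 = 711 * 220 / 3.6 = 43450

43450 kW


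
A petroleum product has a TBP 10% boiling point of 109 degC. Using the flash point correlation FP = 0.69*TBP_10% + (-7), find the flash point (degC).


FP = 0.69 * 109 + (-7) = 68.21

68.21 degC


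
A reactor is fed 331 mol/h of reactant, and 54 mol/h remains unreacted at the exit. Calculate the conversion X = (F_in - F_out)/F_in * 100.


X = (F_in - F_out) / F_in * 100
Moles reacted = 331 - 54 = 277
X = 277 / 331 * 100
= 0.8369 * 100
= 83.69 %

83.69 %


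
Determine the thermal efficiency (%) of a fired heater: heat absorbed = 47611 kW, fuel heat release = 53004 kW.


Furnace efficiency = Q_absorbed / Q_fuel * 100
= 47611 / 53004 * 100 = 89.83

89.83 %


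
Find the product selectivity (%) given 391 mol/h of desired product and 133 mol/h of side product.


Selectivity = desired / (desired + undesired) * 100
Total products = 391 + 133 = 524 mol/h
S = 391 / 524 * 100
= 0.7462 * 100
= 74.62 %

74.62 %


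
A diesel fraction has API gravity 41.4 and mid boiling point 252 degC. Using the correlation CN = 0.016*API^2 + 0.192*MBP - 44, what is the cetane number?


CN = 0.016 * 41.4^2 + 0.192 * 252 - 44
CN = 27.42336 + 48.384 - 44 = 31.80736

31.80736


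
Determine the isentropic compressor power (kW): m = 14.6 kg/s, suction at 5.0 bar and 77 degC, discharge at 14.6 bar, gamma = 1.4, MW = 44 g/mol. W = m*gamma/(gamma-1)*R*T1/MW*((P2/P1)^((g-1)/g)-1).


Isentropic work: W = m*(gamma/(gamma-1))*(R*T1/MW)*((P2/P1)^((gamma-1)/gamma) - 1)
T1 = 77 + 273.15 = 350.15 K
Pressure ratio = 14.6 / 5.0 = 2.92
Exponent = (1.4 - 1)/1.4 = 0.285714
(P2/P1)^exp - 1 = 2.92^0.285714 - 1 = 0.358208
W = 14.6 * 1.4 / 0.4 * 8.314 * 350.15 / 44 * 0.358208 = 1211

1211 kW


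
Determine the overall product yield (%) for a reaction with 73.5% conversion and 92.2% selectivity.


Overall yield = conversion (%) * selectivity (%) / 100
Conversion = 73.5%, Selectivity = 92.2%
Y = 73.5 * 92.2 / 100
= 67.767 %

67.767 %


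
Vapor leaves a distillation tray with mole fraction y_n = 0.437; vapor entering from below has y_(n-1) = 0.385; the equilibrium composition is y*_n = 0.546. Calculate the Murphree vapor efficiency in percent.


Murphree vapor efficiency: EMV = (y_n - y_(n-1)) / (y*_n - y_(n-1)) * 100
EMV = (0.437 - 0.385) / (0.546 - 0.385) * 100 = 0.052 / 0.161 * 100 = 32.30

32.30 %


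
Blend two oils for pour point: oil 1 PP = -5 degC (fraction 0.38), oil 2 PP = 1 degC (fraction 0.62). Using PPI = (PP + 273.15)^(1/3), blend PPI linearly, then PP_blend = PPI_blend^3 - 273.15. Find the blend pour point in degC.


PPI_1 = (-5 + 273.15)^(1/3) = 6.448508
PPI_2 = (1 + 273.15)^(1/3) = 6.49625
PPI_blend = 0.38 * 6.448508 + 0.62 * 6.49625 = 6.478108
PP_blend = 6.478108^3 - 273.15 = 271.8595 - 273.15 = -1.29

-1.29 degC


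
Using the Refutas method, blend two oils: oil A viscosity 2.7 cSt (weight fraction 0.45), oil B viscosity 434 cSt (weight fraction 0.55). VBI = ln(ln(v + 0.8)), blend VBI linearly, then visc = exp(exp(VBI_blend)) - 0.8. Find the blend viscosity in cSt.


Refutas method: VBN_i = 14.534*ln(ln(visc_i + 0.8)) + 10.975, blended linearly by mass fraction; since VBN is linear in VBI_i = ln(ln(visc_i + 0.8)) and the fractions sum to 1, blend VBI directly: visc = exp(exp(VBI_blend)) - 0.8
VBI_1 = ln(ln(2.7 + 0.8)) = 0.225351
VBI_2 = ln(ln(434 + 0.8)) = 1.80416
VBI_blend = 0.45 * 0.225351 + 0.55 * 1.80416 = 1.0937
visc_blend = exp(exp(1.0937)) - 0.8 = 18.99

18.99 cSt


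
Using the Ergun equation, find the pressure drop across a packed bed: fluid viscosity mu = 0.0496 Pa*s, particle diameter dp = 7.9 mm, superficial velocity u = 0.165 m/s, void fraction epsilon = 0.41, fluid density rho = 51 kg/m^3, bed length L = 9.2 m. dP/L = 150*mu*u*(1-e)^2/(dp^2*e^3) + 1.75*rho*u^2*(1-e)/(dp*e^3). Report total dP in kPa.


dp = 7.9 mm = 0.0079 m
Viscous term = 150*0.0496*0.165*(1-0.41)^2 / (0.0079^2*0.41^3) = 99347.1
Inertial term = 1.75*51*0.165^2*(1-0.41) / (0.0079*0.41^3) = 2632.99
dP/L = 99347.1 + 2632.99 = 101980 Pa/m
dP = 101980 * 9.2 / 1000 = 938.2 kPa

938.2 kPa


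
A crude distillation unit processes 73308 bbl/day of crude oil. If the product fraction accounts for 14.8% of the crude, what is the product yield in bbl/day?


Crude throughput = 73308 bbl/day
Fraction yield = 14.8%
yield = throughput * fraction / 100
yield = 73308 * 14.8 / 100 = 10849.584

10849.584 bbl/day


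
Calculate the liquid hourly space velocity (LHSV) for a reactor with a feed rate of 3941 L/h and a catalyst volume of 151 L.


LHSV = volumetric feed rate / catalyst volume
= 3941 L/h / 151 L
= 26.10 h^-1

26.10 h^-1


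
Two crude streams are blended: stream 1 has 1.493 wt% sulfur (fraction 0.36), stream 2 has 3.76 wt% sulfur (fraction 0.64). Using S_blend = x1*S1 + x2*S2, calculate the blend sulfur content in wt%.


Linear sulfur blending: S_blend = x1*S1 + x2*S2
Contribution 1: 0.36 * 1.493 = 0.53748 wt%
Contribution 2: 0.64 * 3.76 = 2.4064 wt%
S_blend = 0.53748 + 2.4064 = 2.94388

2.94388 wt%


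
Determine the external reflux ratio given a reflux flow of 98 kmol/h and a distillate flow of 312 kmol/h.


Reflux ratio definition: R = L / D (liquid returned / distillate withdrawn)
L = 98 kmol/h, D = 312 kmol/h
R = 98 / 312 = 0.3141

0.3141


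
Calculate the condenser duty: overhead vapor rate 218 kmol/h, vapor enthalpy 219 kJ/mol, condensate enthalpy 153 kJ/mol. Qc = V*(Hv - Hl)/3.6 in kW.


Qc = 218 * (219 - 153) / 3.6 = 218 * 66 / 3.6 = 3997

3997 kW


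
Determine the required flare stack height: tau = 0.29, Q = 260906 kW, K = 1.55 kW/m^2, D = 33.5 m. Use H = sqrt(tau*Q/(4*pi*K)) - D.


tau*Q/(4*pi*K) = 0.29 * 260906 / (4 * pi * 1.55) = 3884.55
sqrt(3884.55) = 62.3262
H = 62.3262 - 33.5 = 28.83

28.83 m


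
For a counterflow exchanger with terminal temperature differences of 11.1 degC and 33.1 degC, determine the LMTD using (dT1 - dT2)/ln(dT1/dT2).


LMTD = (dT1 - dT2) / ln(dT1/dT2)
= (11.1 - 33.1) / ln(11.1 / 33.1) = -22 / -1.09259 = 20.14

20.14 degC


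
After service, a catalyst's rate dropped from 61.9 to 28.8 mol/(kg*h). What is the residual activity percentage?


Activity (%) = (rate_used / rate_fresh) * 100
rate_used = 28.8, rate_fresh = 61.9
= (28.8 / 61.9) * 100
= 0.4653 * 100 = 46.53

46.53 %


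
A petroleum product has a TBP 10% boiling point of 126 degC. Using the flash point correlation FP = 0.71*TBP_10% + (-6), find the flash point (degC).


FP = 0.71 * 126 + (-6) = 83.46

83.46 degC


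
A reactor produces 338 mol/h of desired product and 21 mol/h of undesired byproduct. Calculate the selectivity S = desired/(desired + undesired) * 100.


Selectivity = desired / (desired + undesired) * 100
Total products = 338 + 21 = 359 mol/h
S = 338 / 359 * 100
= 0.9415 * 100
= 94.15 %

94.15 %


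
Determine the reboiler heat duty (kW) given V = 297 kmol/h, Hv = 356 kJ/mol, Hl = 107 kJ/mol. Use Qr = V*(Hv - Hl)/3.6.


Qr = 297 * (356 - 107) / 3.6 = 297 * 249 / 3.6 = 20540

20540 kW


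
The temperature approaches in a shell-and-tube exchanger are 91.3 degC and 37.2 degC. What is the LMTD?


LMTD = (dT1 - dT2) / ln(dT1/dT2)
= (91.3 - 37.2) / ln(91.3 / 37.2) = 54.1 / 0.897842 = 60.26

60.26 degC


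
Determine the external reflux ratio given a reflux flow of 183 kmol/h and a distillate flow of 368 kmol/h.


Reflux ratio definition: R = L / D (liquid returned / distillate withdrawn)
L = 183 kmol/h, D = 368 kmol/h
R = 183 / 368 = 0.4973

0.4973


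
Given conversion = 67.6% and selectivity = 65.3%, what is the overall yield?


Overall yield = conversion (%) * selectivity (%) / 100
Conversion = 67.6%, Selectivity = 65.3%
Y = 67.6 * 65.3 / 100
= 44.1428 %

44.1428 %


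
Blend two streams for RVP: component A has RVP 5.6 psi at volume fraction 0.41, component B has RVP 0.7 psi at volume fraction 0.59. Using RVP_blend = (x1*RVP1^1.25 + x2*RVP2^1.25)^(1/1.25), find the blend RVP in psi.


Chevron index: RVP_blend = (sum xi*RVPi^1.25)^(1/1.25)
RVP^1.25 terms: 0.41 * 5.6^1.25 + 0.59 * 0.7^1.25 = 3.90975
RVP_blend = 3.90975^(1/1.25) = 2.977

2.977 psi


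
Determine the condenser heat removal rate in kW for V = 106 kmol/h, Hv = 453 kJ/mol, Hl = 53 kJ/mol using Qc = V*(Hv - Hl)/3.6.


Qc = 106 * (453 - 53) / 3.6 = 106 * 400 / 3.6 = 11780

11780 kW


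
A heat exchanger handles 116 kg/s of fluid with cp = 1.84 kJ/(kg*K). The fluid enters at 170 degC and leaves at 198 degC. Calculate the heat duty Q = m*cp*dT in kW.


Q = m_dot * cp * delta_T
delta_T = 198 - 170 = 28 K
Q = 116 * 1.84 * 28
= 213.44 * 28
= 5976.32 kW

5976.32 kW


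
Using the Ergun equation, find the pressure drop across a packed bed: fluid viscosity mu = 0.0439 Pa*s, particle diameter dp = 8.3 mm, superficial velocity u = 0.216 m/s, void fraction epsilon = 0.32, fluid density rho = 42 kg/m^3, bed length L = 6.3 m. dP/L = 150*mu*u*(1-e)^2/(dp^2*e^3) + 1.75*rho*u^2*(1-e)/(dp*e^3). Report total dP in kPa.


dp = 8.3 mm = 0.0083 m
Viscous term = 150*0.0439*0.216*(1-0.32)^2 / (0.0083^2*0.32^3) = 291354
Inertial term = 1.75*42*0.216^2*(1-0.32) / (0.0083*0.32^3) = 8573.85
dP/L = 291354 + 8573.85 = 299928 Pa/m
dP = 299928 * 6.3 / 1000 = 1890 kPa

1890 kPa


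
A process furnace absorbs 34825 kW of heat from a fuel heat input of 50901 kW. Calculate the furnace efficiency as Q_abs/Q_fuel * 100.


Furnace efficiency = Q_absorbed / Q_fuel * 100
= 34825 / 50901 * 100 = 68.42

68.42 %


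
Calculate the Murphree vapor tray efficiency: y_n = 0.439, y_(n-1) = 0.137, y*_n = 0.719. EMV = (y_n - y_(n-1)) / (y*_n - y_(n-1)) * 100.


Murphree vapor efficiency: EMV = (y_n - y_(n-1)) / (y*_n - y_(n-1)) * 100
EMV = (0.439 - 0.137) / (0.719 - 0.137) * 100 = 0.302 / 0.582 * 100 = 51.89

51.89 %


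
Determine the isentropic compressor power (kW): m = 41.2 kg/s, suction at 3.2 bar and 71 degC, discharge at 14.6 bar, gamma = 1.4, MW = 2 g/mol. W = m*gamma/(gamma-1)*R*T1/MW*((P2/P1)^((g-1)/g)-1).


Isentropic work: W = m*(gamma/(gamma-1))*(R*T1/MW)*((P2/P1)^((gamma-1)/gamma) - 1)
T1 = 71 + 273.15 = 344.15 K
Pressure ratio = 14.6 / 3.2 = 4.5625
Exponent = (1.4 - 1)/1.4 = 0.285714
(P2/P1)^exp - 1 = 4.5625^0.285714 - 1 = 0.54292
W = 41.2 * 1.4 / 0.4 * 8.314 * 344.15 / 2 * 0.54292 = 112000

112000 kW


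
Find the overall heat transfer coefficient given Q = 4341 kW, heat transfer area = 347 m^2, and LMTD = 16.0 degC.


From Q = U*A*LMTD, U = Q / (A * LMTD)
U = 4341 / (347 * 16.0) = 4341 / 5552 = 0.7819

0.7819 kW/(m^2*K)


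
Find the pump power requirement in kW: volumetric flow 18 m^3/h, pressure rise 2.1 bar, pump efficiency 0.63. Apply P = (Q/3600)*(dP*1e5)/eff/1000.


Q = 18 / 3600 = 0.005 m^3/s
P = 0.005 * (2.1 * 1e5) / 0.63 / 1000 = 1.667

1.667 kW


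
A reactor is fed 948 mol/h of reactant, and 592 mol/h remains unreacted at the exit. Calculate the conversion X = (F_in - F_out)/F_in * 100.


X = (F_in - F_out) / F_in * 100
Moles reacted = 948 - 592 = 356
X = 356 / 948 * 100
= 0.3755 * 100
= 37.55 %

37.55 %


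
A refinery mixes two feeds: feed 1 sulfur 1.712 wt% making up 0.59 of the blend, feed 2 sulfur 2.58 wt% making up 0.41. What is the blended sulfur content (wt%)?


Linear sulfur blending: S_blend = x1*S1 + x2*S2
Contribution 1: 0.59 * 1.712 = 1.01008 wt%
Contribution 2: 0.41 * 2.58 = 1.0578 wt%
S_blend = 1.01008 + 1.0578 = 2.06788

2.06788 wt%


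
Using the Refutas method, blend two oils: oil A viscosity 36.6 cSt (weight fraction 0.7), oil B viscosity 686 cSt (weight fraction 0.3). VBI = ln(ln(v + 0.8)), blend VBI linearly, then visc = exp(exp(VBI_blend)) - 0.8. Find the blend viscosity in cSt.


Refutas method: VBN_i = 14.534*ln(ln(visc_i + 0.8)) + 10.975, blended linearly by mass fraction; since VBN is linear in VBI_i = ln(ln(visc_i + 0.8)) and the fractions sum to 1, blend VBI directly: visc = exp(exp(VBI_blend)) - 0.8
VBI_1 = ln(ln(36.6 + 0.8)) = 1.28694
VBI_2 = ln(ln(686 + 0.8)) = 1.87672
VBI_blend = 0.7 * 1.28694 + 0.3 * 1.87672 = 1.46387
visc_blend = exp(exp(1.46387)) - 0.8 = 74.59

74.59 cSt


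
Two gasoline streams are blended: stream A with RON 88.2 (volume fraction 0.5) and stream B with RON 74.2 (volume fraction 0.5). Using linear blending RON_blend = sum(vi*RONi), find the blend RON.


Linear blending: RON_blend = sum(vi * RONi)
Contribution 1: 0.5 * 88.2 = 44.1
Contribution 2: 0.5 * 74.2 = 37.1
RON_blend = 44.1 + 37.1 = 81.2

81.2


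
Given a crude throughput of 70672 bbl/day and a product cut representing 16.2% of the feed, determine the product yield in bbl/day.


Crude throughput = 70672 bbl/day
Fraction yield = 16.2%
yield = throughput * fraction / 100
yield = 70672 * 16.2 / 100 = 11448.864

11448.864 bbl/day


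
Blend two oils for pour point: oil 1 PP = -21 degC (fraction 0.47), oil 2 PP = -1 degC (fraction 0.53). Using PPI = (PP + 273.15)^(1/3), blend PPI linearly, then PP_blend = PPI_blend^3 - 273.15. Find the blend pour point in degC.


PPI_1 = (-21 + 273.15)^(1/3) = 6.317613
PPI_2 = (-1 + 273.15)^(1/3) = 6.480414
PPI_blend = 0.47 * 6.317613 + 0.53 * 6.480414 = 6.403898
PP_blend = 6.403898^3 - 273.15 = 262.6233 - 273.15 = -10.53

-10.53 degC


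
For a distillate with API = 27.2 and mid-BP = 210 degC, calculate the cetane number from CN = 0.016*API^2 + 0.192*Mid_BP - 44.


CN = 0.016 * 27.2^2 + 0.192 * 210 - 44
CN = 11.83744 + 40.32 - 44 = 8.15744

8.15744


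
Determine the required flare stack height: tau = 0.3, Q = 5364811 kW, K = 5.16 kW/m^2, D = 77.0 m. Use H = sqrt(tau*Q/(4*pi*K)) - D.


tau*Q/(4*pi*K) = 0.3 * 5364811 / (4 * pi * 5.16) = 24820.8
sqrt(24820.8) = 157.546
H = 157.546 - 77.0 = 80.55

80.55 m


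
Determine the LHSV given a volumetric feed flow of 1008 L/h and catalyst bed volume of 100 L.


LHSV = volumetric feed rate / catalyst volume
= 1008 L/h / 100 L
= 10.08 h^-1

10.08 h^-1


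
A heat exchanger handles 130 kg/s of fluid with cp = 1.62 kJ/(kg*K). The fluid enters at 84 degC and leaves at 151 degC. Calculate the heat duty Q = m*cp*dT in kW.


Q = m_dot * cp * delta_T
delta_T = 151 - 84 = 67 K
Q = 130 * 1.62 * 67
= 210.6 * 67
= 14110.2 kW

14110.2 kW


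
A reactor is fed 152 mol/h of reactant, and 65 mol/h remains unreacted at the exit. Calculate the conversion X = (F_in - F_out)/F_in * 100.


X = (F_in - F_out) / F_in * 100
Moles reacted = 152 - 65 = 87
X = 87 / 152 * 100
= 0.5724 * 100
= 57.24 %

57.24 %


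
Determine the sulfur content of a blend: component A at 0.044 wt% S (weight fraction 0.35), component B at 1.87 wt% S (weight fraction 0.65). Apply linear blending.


Linear sulfur blending: S_blend = x1*S1 + x2*S2
Contribution 1: 0.35 * 0.044 = 0.0154 wt%
Contribution 2: 0.65 * 1.87 = 1.2155 wt%
S_blend = 0.0154 + 1.2155 = 1.2309

1.2309 wt%


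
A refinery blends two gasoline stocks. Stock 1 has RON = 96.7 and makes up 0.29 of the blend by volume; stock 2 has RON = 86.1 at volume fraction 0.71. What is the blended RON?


Linear blending: RON_blend = sum(vi * RONi)
Contribution 1: 0.29 * 96.7 = 28.043
Contribution 2: 0.71 * 86.1 = 61.131
RON_blend = 28.043 + 61.131 = 89.174

89.174


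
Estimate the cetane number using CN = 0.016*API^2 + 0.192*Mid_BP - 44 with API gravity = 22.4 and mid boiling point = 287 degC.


CN = 0.016 * 22.4^2 + 0.192 * 287 - 44
CN = 8.02816 + 55.104 - 44 = 19.13216

19.13216


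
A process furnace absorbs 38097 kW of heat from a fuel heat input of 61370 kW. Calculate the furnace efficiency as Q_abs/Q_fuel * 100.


Furnace efficiency = Q_absorbed / Q_fuel * 100
= 38097 / 61370 * 100 = 62.08

62.08 %


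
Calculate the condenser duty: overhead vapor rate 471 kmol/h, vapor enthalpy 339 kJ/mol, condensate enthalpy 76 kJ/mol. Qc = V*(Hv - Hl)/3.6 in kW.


Qc = 471 * (339 - 76) / 3.6 = 471 * 263 / 3.6 = 34410

34410 kW


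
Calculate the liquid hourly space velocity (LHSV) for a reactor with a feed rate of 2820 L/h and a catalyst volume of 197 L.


LHSV = volumetric feed rate / catalyst volume
= 2820 L/h / 197 L
= 14.31 h^-1

14.31 h^-1


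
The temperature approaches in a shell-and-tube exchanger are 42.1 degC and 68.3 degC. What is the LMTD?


LMTD = (dT1 - dT2) / ln(dT1/dT2)
= (42.1 - 68.3) / ln(42.1 / 68.3) = -26.2 / -0.483862 = 54.15

54.15 degC


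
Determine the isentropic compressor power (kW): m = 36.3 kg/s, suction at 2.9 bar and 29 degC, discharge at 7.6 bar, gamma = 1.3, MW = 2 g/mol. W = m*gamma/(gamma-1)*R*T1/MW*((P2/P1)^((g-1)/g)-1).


Isentropic work: W = m*(gamma/(gamma-1))*(R*T1/MW)*((P2/P1)^((gamma-1)/gamma) - 1)
T1 = 29 + 273.15 = 302.15 K
Pressure ratio = 7.6 / 2.9 = 2.62069
Exponent = (1.3 - 1)/1.3 = 0.230769
(P2/P1)^exp - 1 = 2.62069^0.230769 - 1 = 0.248985
W = 36.3 * 1.3 / 0.3 * 8.314 * 302.15 / 2 * 0.248985 = 49190

49190 kW


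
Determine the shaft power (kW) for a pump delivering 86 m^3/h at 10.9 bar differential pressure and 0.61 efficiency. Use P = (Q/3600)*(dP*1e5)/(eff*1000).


Q = 86 / 3600 = 0.0238889 m^3/s
P = 0.0238889 * (10.9 * 1e5) / 0.61 / 1000 = 42.69

42.69 kW


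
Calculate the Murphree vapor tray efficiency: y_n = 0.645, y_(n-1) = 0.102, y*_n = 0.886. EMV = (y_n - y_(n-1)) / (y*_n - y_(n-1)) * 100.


Murphree vapor efficiency: EMV = (y_n - y_(n-1)) / (y*_n - y_(n-1)) * 100
EMV = (0.645 - 0.102) / (0.886 - 0.102) * 100 = 0.543 / 0.784 * 100 = 69.26

69.26 %


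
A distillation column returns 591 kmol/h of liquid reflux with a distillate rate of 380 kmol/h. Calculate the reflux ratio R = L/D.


Reflux ratio definition: R = L / D (liquid returned / distillate withdrawn)
L = 591 kmol/h, D = 380 kmol/h
R = 591 / 380 = 1.555

1.555


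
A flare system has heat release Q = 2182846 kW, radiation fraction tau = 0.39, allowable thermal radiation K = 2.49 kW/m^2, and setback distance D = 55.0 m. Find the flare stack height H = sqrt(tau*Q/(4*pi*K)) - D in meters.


tau*Q/(4*pi*K) = 0.39 * 2182846 / (4 * pi * 2.49) = 27206.9
sqrt(27206.9) = 164.945
H = 164.945 - 55.0 = 109.9

109.9 m


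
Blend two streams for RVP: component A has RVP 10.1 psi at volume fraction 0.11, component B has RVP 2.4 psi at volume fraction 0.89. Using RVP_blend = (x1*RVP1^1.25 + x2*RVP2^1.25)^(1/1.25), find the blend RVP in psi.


Chevron index: RVP_blend = (sum xi*RVPi^1.25)^(1/1.25)
RVP^1.25 terms: 0.11 * 10.1^1.25 + 0.89 * 2.4^1.25 = 4.6392
RVP_blend = 4.6392^(1/1.25) = 3.413

3.413 psi


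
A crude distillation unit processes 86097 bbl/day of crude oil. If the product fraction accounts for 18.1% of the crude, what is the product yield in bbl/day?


Crude throughput = 86097 bbl/day
Fraction yield = 18.1%
yield = throughput * fraction / 100
yield = 86097 * 18.1 / 100 = 15583.557

15583.557 bbl/day


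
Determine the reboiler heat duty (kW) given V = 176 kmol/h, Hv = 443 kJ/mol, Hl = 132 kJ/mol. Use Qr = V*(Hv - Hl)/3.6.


Qr = 176 * (443 - 132) / 3.6 = 176 * 311 / 3.6 = 15200

15200 kW


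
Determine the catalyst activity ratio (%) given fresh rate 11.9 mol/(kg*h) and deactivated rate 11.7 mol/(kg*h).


Activity (%) = (rate_used / rate_fresh) * 100
rate_used = 11.7, rate_fresh = 11.9
= (11.7 / 11.9) * 100
= 0.9832 * 100 = 98.32

98.32 %


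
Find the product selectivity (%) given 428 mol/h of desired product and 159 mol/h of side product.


Selectivity = desired / (desired + undesired) * 100
Total products = 428 + 159 = 587 mol/h
S = 428 / 587 * 100
= 0.7291 * 100
= 72.91 %

72.91 %


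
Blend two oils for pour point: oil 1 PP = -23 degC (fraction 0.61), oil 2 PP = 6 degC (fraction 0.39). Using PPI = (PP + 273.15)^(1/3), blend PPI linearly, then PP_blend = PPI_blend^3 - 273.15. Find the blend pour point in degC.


PPI_1 = (-23 + 273.15)^(1/3) = 6.300865
PPI_2 = (6 + 273.15)^(1/3) = 6.535506
PPI_blend = 0.61 * 6.300865 + 0.39 * 6.535506 = 6.392375
PP_blend = 6.392375^3 - 273.15 = 261.2082 - 273.15 = -11.94

-11.94 degC


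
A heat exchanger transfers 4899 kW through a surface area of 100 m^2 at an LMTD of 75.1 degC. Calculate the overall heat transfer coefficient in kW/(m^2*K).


From Q = U*A*LMTD, U = Q / (A * LMTD)
U = 4899 / (100 * 75.1) = 4899 / 7510 = 0.6523

0.6523 kW/(m^2*K)


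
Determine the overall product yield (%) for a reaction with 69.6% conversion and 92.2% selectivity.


Overall yield = conversion (%) * selectivity (%) / 100
Conversion = 69.6%, Selectivity = 92.2%
Y = 69.6 * 92.2 / 100
= 64.1712 %

64.1712 %


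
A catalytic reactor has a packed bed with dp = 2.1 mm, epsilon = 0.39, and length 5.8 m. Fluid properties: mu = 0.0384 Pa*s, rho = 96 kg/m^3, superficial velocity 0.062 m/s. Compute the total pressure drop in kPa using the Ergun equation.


dp = 2.1 mm = 0.0021 m
Viscous term = 150*0.0384*0.062*(1-0.39)^2 / (0.0021^2*0.39^3) = 507974
Inertial term = 1.75*96*0.062^2*(1-0.39) / (0.0021*0.39^3) = 3162.35
dP/L = 507974 + 3162.35 = 511136 Pa/m
dP = 511136 * 5.8 / 1000 = 2965 kPa

2965 kPa


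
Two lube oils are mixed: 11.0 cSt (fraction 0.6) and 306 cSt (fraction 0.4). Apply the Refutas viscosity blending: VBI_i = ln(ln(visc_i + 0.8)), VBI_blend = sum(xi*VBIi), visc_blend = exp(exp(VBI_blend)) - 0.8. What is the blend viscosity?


Refutas method: VBN_i = 14.534*ln(ln(visc_i + 0.8)) + 10.975, blended linearly by mass fraction; since VBN is linear in VBI_i = ln(ln(visc_i + 0.8)) and the fractions sum to 1, blend VBI directly: visc = exp(exp(VBI_blend)) - 0.8
VBI_1 = ln(ln(11.0 + 0.8)) = 0.903448
VBI_2 = ln(ln(306 + 0.8)) = 1.74505
VBI_blend = 0.6 * 0.903448 + 0.4 * 1.74505 = 1.24009
visc_blend = exp(exp(1.24009)) - 0.8 = 30.89

30.89 cSt


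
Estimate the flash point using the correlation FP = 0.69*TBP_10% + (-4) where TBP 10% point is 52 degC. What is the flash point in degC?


FP = 0.69 * 52 + (-4) = 31.88

31.88 degC


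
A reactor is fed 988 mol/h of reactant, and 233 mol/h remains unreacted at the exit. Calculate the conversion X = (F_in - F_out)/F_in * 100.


X = (F_in - F_out) / F_in * 100
Moles reacted = 988 - 233 = 755
X = 755 / 988 * 100
= 0.7642 * 100
= 76.42 %

76.42 %


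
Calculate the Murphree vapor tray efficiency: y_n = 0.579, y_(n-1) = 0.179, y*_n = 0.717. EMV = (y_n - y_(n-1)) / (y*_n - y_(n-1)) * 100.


Murphree vapor efficiency: EMV = (y_n - y_(n-1)) / (y*_n - y_(n-1)) * 100
EMV = (0.579 - 0.179) / (0.717 - 0.179) * 100 = 0.4 / 0.538 * 100 = 74.35

74.35 %


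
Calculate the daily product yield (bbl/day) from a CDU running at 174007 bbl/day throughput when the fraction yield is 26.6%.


Crude throughput = 174007 bbl/day
Fraction yield = 26.6%
yield = throughput * fraction / 100
yield = 174007 * 26.6 / 100 = 46285.862

46285.862 bbl/day


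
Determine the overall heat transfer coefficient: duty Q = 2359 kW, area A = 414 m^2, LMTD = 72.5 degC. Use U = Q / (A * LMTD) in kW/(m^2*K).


From Q = U*A*LMTD, U = Q / (A * LMTD)
U = 2359 / (414 * 72.5) = 2359 / 30015 = 0.07859

0.07859 kW/(m^2*K)


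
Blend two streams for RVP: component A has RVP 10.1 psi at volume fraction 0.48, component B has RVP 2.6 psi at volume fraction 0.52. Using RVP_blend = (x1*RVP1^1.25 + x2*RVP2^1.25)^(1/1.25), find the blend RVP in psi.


Chevron index: RVP_blend = (sum xi*RVPi^1.25)^(1/1.25)
RVP^1.25 terms: 0.48 * 10.1^1.25 + 0.52 * 2.6^1.25 = 10.3594
RVP_blend = 10.3594^(1/1.25) = 6.490

6.490 psi


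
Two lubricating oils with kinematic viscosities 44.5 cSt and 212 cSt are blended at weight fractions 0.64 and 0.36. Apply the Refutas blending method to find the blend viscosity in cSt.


Refutas method: VBN_i = 14.534*ln(ln(visc_i + 0.8)) + 10.975, blended linearly by mass fraction; since VBN is linear in VBI_i = ln(ln(visc_i + 0.8)) and the fractions sum to 1, blend VBI directly: visc = exp(exp(VBI_blend)) - 0.8
VBI_1 = ln(ln(44.5 + 0.8)) = 1.3385
VBI_2 = ln(ln(212 + 0.8)) = 1.67903
VBI_blend = 0.64 * 1.3385 + 0.36 * 1.67903 = 1.46109
visc_blend = exp(exp(1.46109)) - 0.8 = 73.69

73.69 cSt


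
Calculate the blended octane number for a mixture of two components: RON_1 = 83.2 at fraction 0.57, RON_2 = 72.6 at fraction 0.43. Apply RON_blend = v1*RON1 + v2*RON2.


Linear blending: RON_blend = sum(vi * RONi)
Contribution 1: 0.57 * 83.2 = 47.424
Contribution 2: 0.43 * 72.6 = 31.218
RON_blend = 47.424 + 31.218 = 78.642

78.642


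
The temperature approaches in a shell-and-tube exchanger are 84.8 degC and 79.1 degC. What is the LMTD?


LMTD = (dT1 - dT2) / ln(dT1/dT2)
= (84.8 - 79.1) / ln(84.8 / 79.1) = 5.7 / 0.0695827 = 81.92

81.92 degC


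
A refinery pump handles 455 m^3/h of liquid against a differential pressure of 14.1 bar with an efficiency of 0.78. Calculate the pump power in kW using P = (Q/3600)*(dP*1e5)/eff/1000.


Q = 455 / 3600 = 0.126389 m^3/s
P = 0.126389 * (14.1 * 1e5) / 0.78 / 1000 = 228.5

228.5 kW


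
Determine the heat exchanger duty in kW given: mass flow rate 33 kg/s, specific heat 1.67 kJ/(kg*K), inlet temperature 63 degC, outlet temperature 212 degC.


Q = m_dot * cp * delta_T
delta_T = 212 - 63 = 149 K
Q = 33 * 1.67 * 149
= 55.11 * 149
= 8211.39 kW

8211.39 kW


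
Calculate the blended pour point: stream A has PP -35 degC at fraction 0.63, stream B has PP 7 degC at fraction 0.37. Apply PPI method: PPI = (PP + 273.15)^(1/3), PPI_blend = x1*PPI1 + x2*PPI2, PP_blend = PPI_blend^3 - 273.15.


PPI_1 = (-35 + 273.15)^(1/3) = 6.198456
PPI_2 = (7 + 273.15)^(1/3) = 6.543301
PPI_blend = 0.63 * 6.198456 + 0.37 * 6.543301 = 6.326049
PP_blend = 6.326049^3 - 273.15 = 253.1615 - 273.15 = -19.99

-19.99 degC


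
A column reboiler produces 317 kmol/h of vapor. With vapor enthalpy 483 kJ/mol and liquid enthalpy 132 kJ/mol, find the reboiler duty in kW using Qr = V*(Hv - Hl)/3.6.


Qr = 317 * (483 - 132) / 3.6 = 317 * 351 / 3.6 = 30910

30910 kW


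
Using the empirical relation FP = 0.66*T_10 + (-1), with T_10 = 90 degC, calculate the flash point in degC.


FP = 0.66 * 90 + (-1) = 58.4

58.4 degC


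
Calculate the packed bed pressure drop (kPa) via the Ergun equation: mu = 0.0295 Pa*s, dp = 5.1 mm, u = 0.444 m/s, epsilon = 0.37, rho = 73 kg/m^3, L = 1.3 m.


dp = 5.1 mm = 0.0051 m
Viscous term = 150*0.0295*0.444*(1-0.37)^2 / (0.0051^2*0.37^3) = 591877
Inertial term = 1.75*73*0.444^2*(1-0.37) / (0.0051*0.37^3) = 61417.5
dP/L = 591877 + 61417.5 = 653294 Pa/m
dP = 653294 * 1.3 / 1000 = 849.3 kPa

849.3 kPa


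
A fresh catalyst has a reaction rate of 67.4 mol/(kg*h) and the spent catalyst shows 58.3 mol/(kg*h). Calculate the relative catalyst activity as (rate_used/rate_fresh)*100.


Activity (%) = (rate_used / rate_fresh) * 100
rate_used = 58.3, rate_fresh = 67.4
= (58.3 / 67.4) * 100
= 0.8650 * 100 = 86.50

86.50 %


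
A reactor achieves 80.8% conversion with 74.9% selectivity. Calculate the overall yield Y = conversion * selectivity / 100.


Overall yield = conversion (%) * selectivity (%) / 100
Conversion = 80.8%, Selectivity = 74.9%
Y = 80.8 * 74.9 / 100
= 60.5192 %

60.5192 %


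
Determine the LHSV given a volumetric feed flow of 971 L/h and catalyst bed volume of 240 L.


LHSV = volumetric feed rate / catalyst volume
= 971 L/h / 240 L
= 4.046 h^-1

4.046 h^-1


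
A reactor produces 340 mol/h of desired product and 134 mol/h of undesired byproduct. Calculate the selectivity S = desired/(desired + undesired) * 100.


Selectivity = desired / (desired + undesired) * 100
Total products = 340 + 134 = 474 mol/h
S = 340 / 474 * 100
= 0.7173 * 100
= 71.73 %

71.73 %


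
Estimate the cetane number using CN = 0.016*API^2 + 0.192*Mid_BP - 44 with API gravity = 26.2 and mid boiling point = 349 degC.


CN = 0.016 * 26.2^2 + 0.192 * 349 - 44
CN = 10.98304 + 67.008 - 44 = 33.99104

33.99104


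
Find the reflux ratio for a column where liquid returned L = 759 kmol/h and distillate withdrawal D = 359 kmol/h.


Reflux ratio definition: R = L / D (liquid returned / distillate withdrawn)
L = 759 kmol/h, D = 359 kmol/h
R = 759 / 359 = 2.114

2.114


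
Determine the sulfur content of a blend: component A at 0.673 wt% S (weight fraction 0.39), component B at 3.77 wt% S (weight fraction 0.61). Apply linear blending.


Linear sulfur blending: S_blend = x1*S1 + x2*S2
Contribution 1: 0.39 * 0.673 = 0.26247 wt%
Contribution 2: 0.61 * 3.77 = 2.2997 wt%
S_blend = 0.26247 + 2.2997 = 2.56217

2.56217 wt%
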